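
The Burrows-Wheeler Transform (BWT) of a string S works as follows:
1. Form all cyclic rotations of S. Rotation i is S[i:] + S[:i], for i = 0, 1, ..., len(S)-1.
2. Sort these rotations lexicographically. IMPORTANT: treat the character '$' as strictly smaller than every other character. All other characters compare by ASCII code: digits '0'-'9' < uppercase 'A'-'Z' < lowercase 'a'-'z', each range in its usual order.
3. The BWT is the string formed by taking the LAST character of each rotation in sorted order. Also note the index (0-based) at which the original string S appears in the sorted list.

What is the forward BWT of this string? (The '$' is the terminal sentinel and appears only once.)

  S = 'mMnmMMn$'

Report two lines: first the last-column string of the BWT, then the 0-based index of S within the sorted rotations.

All 8 rotations (rotation i = S[i:]+S[:i]):
  rot[0] = mMnmMMn$
  rot[1] = MnmMMn$m
  rot[2] = nmMMn$mM
  rot[3] = mMMn$mMn
  rot[4] = MMn$mMnm
  rot[5] = Mn$mMnmM
  rot[6] = n$mMnmMM
  rot[7] = $mMnmMMn
Sorted (with $ < everything):
  sorted[0] = $mMnmMMn  (last char: 'n')
  sorted[1] = MMn$mMnm  (last char: 'm')
  sorted[2] = Mn$mMnmM  (last char: 'M')
  sorted[3] = MnmMMn$m  (last char: 'm')
  sorted[4] = mMMn$mMn  (last char: 'n')
  sorted[5] = mMnmMMn$  (last char: '$')
  sorted[6] = n$mMnmMM  (last char: 'M')
  sorted[7] = nmMMn$mM  (last char: 'M')
Last column: nmMmn$MM
Original string S is at sorted index 5

Answer: nmMmn$MM
5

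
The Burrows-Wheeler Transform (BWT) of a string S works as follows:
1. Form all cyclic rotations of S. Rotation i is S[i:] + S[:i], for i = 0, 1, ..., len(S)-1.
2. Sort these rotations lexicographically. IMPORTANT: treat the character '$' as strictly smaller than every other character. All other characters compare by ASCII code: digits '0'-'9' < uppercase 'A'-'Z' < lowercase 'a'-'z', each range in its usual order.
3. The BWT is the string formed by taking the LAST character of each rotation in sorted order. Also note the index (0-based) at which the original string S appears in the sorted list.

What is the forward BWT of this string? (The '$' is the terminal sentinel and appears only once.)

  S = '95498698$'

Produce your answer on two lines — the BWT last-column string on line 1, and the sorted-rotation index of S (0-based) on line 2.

Answer: 859899$64
6

Derivation:
All 9 rotations (rotation i = S[i:]+S[:i]):
  rot[0] = 95498698$
  rot[1] = 5498698$9
  rot[2] = 498698$95
  rot[3] = 98698$954
  rot[4] = 8698$9549
  rot[5] = 698$95498
  rot[6] = 98$954986
  rot[7] = 8$9549869
  rot[8] = $95498698
Sorted (with $ < everything):
  sorted[0] = $95498698  (last char: '8')
  sorted[1] = 498698$95  (last char: '5')
  sorted[2] = 5498698$9  (last char: '9')
  sorted[3] = 698$95498  (last char: '8')
  sorted[4] = 8$9549869  (last char: '9')
  sorted[5] = 8698$9549  (last char: '9')
  sorted[6] = 95498698$  (last char: '$')
  sorted[7] = 98$954986  (last char: '6')
  sorted[8] = 98698$954  (last char: '4')
Last column: 859899$64
Original string S is at sorted index 6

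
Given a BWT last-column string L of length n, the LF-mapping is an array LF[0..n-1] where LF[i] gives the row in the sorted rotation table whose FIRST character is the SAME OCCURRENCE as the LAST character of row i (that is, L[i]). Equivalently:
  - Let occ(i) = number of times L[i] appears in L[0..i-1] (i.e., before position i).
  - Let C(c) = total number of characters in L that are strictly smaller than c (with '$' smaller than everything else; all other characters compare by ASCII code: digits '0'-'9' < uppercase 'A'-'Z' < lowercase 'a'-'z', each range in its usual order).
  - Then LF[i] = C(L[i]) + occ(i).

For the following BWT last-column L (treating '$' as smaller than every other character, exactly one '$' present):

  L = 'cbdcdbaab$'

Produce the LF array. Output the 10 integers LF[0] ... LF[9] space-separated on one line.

Answer: 6 3 8 7 9 4 1 2 5 0

Derivation:
Char counts: '$':1, 'a':2, 'b':3, 'c':2, 'd':2
C (first-col start): C('$')=0, C('a')=1, C('b')=3, C('c')=6, C('d')=8
L[0]='c': occ=0, LF[0]=C('c')+0=6+0=6
L[1]='b': occ=0, LF[1]=C('b')+0=3+0=3
L[2]='d': occ=0, LF[2]=C('d')+0=8+0=8
L[3]='c': occ=1, LF[3]=C('c')+1=6+1=7
L[4]='d': occ=1, LF[4]=C('d')+1=8+1=9
L[5]='b': occ=1, LF[5]=C('b')+1=3+1=4
L[6]='a': occ=0, LF[6]=C('a')+0=1+0=1
L[7]='a': occ=1, LF[7]=C('a')+1=1+1=2
L[8]='b': occ=2, LF[8]=C('b')+2=3+2=5
L[9]='$': occ=0, LF[9]=C('$')+0=0+0=0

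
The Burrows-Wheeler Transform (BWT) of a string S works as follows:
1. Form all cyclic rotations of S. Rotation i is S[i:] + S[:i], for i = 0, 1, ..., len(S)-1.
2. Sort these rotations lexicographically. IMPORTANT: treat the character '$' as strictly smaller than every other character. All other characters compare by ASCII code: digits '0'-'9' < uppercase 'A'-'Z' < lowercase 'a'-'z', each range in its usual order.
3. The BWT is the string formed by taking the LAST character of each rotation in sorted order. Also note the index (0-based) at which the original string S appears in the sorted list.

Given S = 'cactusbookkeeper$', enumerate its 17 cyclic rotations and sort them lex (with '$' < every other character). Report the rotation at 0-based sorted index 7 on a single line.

Answer: er$cactusbookkeep

Derivation:
All 17 rotations (rotation i = S[i:]+S[:i]):
  rot[0] = cactusbookkeeper$
  rot[1] = actusbookkeeper$c
  rot[2] = ctusbookkeeper$ca
  rot[3] = tusbookkeeper$cac
  rot[4] = usbookkeeper$cact
  rot[5] = sbookkeeper$cactu
  rot[6] = bookkeeper$cactus
  rot[7] = ookkeeper$cactusb
  rot[8] = okkeeper$cactusbo
  rot[9] = kkeeper$cactusboo
  rot[10] = keeper$cactusbook
  rot[11] = eeper$cactusbookk
  rot[12] = eper$cactusbookke
  rot[13] = per$cactusbookkee
  rot[14] = er$cactusbookkeep
  rot[15] = r$cactusbookkeepe
  rot[16] = $cactusbookkeeper
Sorted (with $ < everything):
  sorted[0] = $cactusbookkeeper
  sorted[1] = actusbookkeeper$c
  sorted[2] = bookkeeper$cactus
  sorted[3] = cactusbookkeeper$
  sorted[4] = ctusbookkeeper$ca
  sorted[5] = eeper$cactusbookk
  sorted[6] = eper$cactusbookke
  sorted[7] = er$cactusbookkeep
  sorted[8] = keeper$cactusbook
  sorted[9] = kkeeper$cactusboo
  sorted[10] = okkeeper$cactusbo
  sorted[11] = ookkeeper$cactusb
  sorted[12] = per$cactusbookkee
  sorted[13] = r$cactusbookkeepe
  sorted[14] = sbookkeeper$cactu
  sorted[15] = tusbookkeeper$cac
  sorted[16] = usbookkeeper$cact
sorted[7] = er$cactusbookkeep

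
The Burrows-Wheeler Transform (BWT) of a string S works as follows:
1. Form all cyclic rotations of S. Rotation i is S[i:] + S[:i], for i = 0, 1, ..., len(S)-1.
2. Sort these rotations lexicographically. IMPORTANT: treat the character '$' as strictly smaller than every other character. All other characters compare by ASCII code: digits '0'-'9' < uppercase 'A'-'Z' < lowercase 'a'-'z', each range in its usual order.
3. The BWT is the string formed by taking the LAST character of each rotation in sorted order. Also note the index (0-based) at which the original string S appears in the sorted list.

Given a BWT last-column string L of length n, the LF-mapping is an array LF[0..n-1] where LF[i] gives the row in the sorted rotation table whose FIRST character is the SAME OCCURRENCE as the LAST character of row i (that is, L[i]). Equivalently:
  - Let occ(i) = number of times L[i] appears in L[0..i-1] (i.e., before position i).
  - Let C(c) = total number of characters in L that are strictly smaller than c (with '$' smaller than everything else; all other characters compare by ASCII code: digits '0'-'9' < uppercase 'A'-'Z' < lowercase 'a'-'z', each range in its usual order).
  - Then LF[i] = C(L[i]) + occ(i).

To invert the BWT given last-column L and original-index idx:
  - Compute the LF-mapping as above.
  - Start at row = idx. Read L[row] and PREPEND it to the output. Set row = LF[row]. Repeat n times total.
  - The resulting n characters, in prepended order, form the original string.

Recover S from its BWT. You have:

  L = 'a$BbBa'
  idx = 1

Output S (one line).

Answer: BBaba$

Derivation:
LF mapping: 3 0 1 5 2 4
Walk LF starting at row 1, prepending L[row]:
  step 1: row=1, L[1]='$', prepend. Next row=LF[1]=0
  step 2: row=0, L[0]='a', prepend. Next row=LF[0]=3
  step 3: row=3, L[3]='b', prepend. Next row=LF[3]=5
  step 4: row=5, L[5]='a', prepend. Next row=LF[5]=4
  step 5: row=4, L[4]='B', prepend. Next row=LF[4]=2
  step 6: row=2, L[2]='B', prepend. Next row=LF[2]=1
Reversed output: BBaba$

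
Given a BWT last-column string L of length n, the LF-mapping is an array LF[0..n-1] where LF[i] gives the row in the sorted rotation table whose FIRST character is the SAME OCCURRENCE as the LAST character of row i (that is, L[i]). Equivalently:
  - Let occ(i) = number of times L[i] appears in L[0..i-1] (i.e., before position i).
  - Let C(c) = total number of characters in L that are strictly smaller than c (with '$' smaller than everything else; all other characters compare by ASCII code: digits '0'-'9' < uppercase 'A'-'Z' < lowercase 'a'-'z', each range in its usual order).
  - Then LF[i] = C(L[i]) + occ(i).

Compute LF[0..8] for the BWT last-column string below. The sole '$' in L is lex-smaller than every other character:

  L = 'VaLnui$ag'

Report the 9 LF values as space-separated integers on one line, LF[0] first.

Char counts: '$':1, 'L':1, 'V':1, 'a':2, 'g':1, 'i':1, 'n':1, 'u':1
C (first-col start): C('$')=0, C('L')=1, C('V')=2, C('a')=3, C('g')=5, C('i')=6, C('n')=7, C('u')=8
L[0]='V': occ=0, LF[0]=C('V')+0=2+0=2
L[1]='a': occ=0, LF[1]=C('a')+0=3+0=3
L[2]='L': occ=0, LF[2]=C('L')+0=1+0=1
L[3]='n': occ=0, LF[3]=C('n')+0=7+0=7
L[4]='u': occ=0, LF[4]=C('u')+0=8+0=8
L[5]='i': occ=0, LF[5]=C('i')+0=6+0=6
L[6]='$': occ=0, LF[6]=C('$')+0=0+0=0
L[7]='a': occ=1, LF[7]=C('a')+1=3+1=4
L[8]='g': occ=0, LF[8]=C('g')+0=5+0=5

Answer: 2 3 1 7 8 6 0 4 5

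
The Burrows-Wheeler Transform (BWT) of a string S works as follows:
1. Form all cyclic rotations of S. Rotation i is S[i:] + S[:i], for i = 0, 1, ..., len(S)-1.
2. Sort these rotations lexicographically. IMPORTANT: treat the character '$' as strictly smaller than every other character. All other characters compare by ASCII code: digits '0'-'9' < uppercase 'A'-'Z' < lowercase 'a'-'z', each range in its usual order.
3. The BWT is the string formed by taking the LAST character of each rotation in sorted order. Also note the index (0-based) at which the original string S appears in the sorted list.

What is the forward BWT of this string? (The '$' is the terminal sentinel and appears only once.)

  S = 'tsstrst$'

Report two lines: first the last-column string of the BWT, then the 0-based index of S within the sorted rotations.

Answer: tttrsss$
7

Derivation:
All 8 rotations (rotation i = S[i:]+S[:i]):
  rot[0] = tsstrst$
  rot[1] = sstrst$t
  rot[2] = strst$ts
  rot[3] = trst$tss
  rot[4] = rst$tsst
  rot[5] = st$tsstr
  rot[6] = t$tsstrs
  rot[7] = $tsstrst
Sorted (with $ < everything):
  sorted[0] = $tsstrst  (last char: 't')
  sorted[1] = rst$tsst  (last char: 't')
  sorted[2] = sstrst$t  (last char: 't')
  sorted[3] = st$tsstr  (last char: 'r')
  sorted[4] = strst$ts  (last char: 's')
  sorted[5] = t$tsstrs  (last char: 's')
  sorted[6] = trst$tss  (last char: 's')
  sorted[7] = tsstrst$  (last char: '$')
Last column: tttrsss$
Original string S is at sorted index 7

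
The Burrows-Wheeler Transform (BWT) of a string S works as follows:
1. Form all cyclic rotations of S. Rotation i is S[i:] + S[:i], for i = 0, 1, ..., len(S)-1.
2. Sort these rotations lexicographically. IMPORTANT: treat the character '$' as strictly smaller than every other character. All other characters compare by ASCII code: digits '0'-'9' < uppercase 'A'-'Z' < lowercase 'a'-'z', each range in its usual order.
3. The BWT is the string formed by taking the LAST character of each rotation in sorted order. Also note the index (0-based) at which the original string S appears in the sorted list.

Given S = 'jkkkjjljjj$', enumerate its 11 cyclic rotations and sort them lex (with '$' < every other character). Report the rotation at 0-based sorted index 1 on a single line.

Answer: j$jkkkjjljj

Derivation:
All 11 rotations (rotation i = S[i:]+S[:i]):
  rot[0] = jkkkjjljjj$
  rot[1] = kkkjjljjj$j
  rot[2] = kkjjljjj$jk
  rot[3] = kjjljjj$jkk
  rot[4] = jjljjj$jkkk
  rot[5] = jljjj$jkkkj
  rot[6] = ljjj$jkkkjj
  rot[7] = jjj$jkkkjjl
  rot[8] = jj$jkkkjjlj
  rot[9] = j$jkkkjjljj
  rot[10] = $jkkkjjljjj
Sorted (with $ < everything):
  sorted[0] = $jkkkjjljjj
  sorted[1] = j$jkkkjjljj
  sorted[2] = jj$jkkkjjlj
  sorted[3] = jjj$jkkkjjl
  sorted[4] = jjljjj$jkkk
  sorted[5] = jkkkjjljjj$
  sorted[6] = jljjj$jkkkj
  sorted[7] = kjjljjj$jkk
  sorted[8] = kkjjljjj$jk
  sorted[9] = kkkjjljjj$j
  sorted[10] = ljjj$jkkkjj
sorted[1] = j$jkkkjjljj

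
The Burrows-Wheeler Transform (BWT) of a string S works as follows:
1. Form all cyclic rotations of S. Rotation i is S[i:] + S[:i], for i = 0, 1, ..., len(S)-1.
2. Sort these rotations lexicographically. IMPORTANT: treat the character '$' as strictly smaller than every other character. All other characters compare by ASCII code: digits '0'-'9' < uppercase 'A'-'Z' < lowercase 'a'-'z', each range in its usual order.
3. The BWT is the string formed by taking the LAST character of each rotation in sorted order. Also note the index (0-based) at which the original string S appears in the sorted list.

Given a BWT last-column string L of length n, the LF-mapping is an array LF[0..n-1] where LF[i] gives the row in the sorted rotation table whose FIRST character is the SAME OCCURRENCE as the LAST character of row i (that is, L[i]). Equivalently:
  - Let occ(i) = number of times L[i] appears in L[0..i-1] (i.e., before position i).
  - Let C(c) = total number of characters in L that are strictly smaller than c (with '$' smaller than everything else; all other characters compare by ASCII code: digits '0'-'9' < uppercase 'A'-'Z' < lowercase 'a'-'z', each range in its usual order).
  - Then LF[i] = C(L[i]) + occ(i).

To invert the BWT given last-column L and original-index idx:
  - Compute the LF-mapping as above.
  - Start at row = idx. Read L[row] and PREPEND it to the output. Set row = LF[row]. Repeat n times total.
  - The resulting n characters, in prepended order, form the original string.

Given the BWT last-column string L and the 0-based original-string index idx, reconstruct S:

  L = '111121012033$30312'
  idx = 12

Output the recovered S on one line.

Answer: 21101011031323321$

Derivation:
LF mapping: 4 5 6 7 11 8 1 9 12 2 14 15 0 16 3 17 10 13
Walk LF starting at row 12, prepending L[row]:
  step 1: row=12, L[12]='$', prepend. Next row=LF[12]=0
  step 2: row=0, L[0]='1', prepend. Next row=LF[0]=4
  step 3: row=4, L[4]='2', prepend. Next row=LF[4]=11
  step 4: row=11, L[11]='3', prepend. Next row=LF[11]=15
  step 5: row=15, L[15]='3', prepend. Next row=LF[15]=17
  step 6: row=17, L[17]='2', prepend. Next row=LF[17]=13
  step 7: row=13, L[13]='3', prepend. Next row=LF[13]=16
  step 8: row=16, L[16]='1', prepend. Next row=LF[16]=10
  step 9: row=10, L[10]='3', prepend. Next row=LF[10]=14
  step 10: row=14, L[14]='0', prepend. Next row=LF[14]=3
  step 11: row=3, L[3]='1', prepend. Next row=LF[3]=7
  step 12: row=7, L[7]='1', prepend. Next row=LF[7]=9
  step 13: row=9, L[9]='0', prepend. Next row=LF[9]=2
  step 14: row=2, L[2]='1', prepend. Next row=LF[2]=6
  step 15: row=6, L[6]='0', prepend. Next row=LF[6]=1
  step 16: row=1, L[1]='1', prepend. Next row=LF[1]=5
  step 17: row=5, L[5]='1', prepend. Next row=LF[5]=8
  step 18: row=8, L[8]='2', prepend. Next row=LF[8]=12
Reversed output: 21101011031323321$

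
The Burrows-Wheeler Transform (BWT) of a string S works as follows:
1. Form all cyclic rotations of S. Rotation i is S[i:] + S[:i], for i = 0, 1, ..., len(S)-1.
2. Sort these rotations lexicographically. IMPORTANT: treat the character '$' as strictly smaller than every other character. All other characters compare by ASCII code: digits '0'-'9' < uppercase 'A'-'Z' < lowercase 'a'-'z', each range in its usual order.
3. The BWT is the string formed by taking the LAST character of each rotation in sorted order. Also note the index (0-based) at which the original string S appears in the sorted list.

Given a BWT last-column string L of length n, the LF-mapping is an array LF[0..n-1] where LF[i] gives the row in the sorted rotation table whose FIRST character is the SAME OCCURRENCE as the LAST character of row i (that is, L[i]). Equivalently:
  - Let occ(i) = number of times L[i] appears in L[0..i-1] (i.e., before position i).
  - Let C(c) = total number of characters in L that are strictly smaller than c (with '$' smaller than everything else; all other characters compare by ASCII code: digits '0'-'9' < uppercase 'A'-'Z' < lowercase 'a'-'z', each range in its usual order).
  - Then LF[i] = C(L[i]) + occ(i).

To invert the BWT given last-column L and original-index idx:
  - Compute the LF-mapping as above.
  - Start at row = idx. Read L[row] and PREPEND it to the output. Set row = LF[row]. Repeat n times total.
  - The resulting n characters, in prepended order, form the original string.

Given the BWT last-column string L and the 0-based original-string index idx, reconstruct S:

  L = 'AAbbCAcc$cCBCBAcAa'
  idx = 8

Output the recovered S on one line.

Answer: CAcBaccBbAAcCCbAA$

Derivation:
LF mapping: 1 2 12 13 8 3 14 15 0 16 9 6 10 7 4 17 5 11
Walk LF starting at row 8, prepending L[row]:
  step 1: row=8, L[8]='$', prepend. Next row=LF[8]=0
  step 2: row=0, L[0]='A', prepend. Next row=LF[0]=1
  step 3: row=1, L[1]='A', prepend. Next row=LF[1]=2
  step 4: row=2, L[2]='b', prepend. Next row=LF[2]=12
  step 5: row=12, L[12]='C', prepend. Next row=LF[12]=10
  step 6: row=10, L[10]='C', prepend. Next row=LF[10]=9
  step 7: row=9, L[9]='c', prepend. Next row=LF[9]=16
  step 8: row=16, L[16]='A', prepend. Next row=LF[16]=5
  step 9: row=5, L[5]='A', prepend. Next row=LF[5]=3
  step 10: row=3, L[3]='b', prepend. Next row=LF[3]=13
  step 11: row=13, L[13]='B', prepend. Next row=LF[13]=7
  step 12: row=7, L[7]='c', prepend. Next row=LF[7]=15
  step 13: row=15, L[15]='c', prepend. Next row=LF[15]=17
  step 14: row=17, L[17]='a', prepend. Next row=LF[17]=11
  step 15: row=11, L[11]='B', prepend. Next row=LF[11]=6
  step 16: row=6, L[6]='c', prepend. Next row=LF[6]=14
  step 17: row=14, L[14]='A', prepend. Next row=LF[14]=4
  step 18: row=4, L[4]='C', prepend. Next row=LF[4]=8
Reversed output: CAcBaccBbAAcCCbAA$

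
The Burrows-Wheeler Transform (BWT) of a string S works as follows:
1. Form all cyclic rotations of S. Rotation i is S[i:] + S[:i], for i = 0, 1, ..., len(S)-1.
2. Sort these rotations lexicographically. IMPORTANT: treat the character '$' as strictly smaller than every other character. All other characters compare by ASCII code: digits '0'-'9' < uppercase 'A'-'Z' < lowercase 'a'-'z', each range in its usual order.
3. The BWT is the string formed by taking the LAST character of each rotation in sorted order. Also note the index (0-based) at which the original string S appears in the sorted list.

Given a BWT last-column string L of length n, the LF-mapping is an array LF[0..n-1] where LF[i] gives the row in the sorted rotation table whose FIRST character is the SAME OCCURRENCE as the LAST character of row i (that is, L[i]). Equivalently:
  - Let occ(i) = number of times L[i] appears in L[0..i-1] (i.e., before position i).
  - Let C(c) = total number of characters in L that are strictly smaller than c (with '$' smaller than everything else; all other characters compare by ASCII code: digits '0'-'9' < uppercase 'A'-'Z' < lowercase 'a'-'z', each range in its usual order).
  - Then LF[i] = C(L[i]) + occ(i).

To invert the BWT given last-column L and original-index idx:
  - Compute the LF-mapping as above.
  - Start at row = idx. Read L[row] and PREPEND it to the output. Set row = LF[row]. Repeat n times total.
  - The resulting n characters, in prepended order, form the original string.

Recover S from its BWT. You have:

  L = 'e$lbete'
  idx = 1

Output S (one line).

LF mapping: 2 0 5 1 3 6 4
Walk LF starting at row 1, prepending L[row]:
  step 1: row=1, L[1]='$', prepend. Next row=LF[1]=0
  step 2: row=0, L[0]='e', prepend. Next row=LF[0]=2
  step 3: row=2, L[2]='l', prepend. Next row=LF[2]=5
  step 4: row=5, L[5]='t', prepend. Next row=LF[5]=6
  step 5: row=6, L[6]='e', prepend. Next row=LF[6]=4
  step 6: row=4, L[4]='e', prepend. Next row=LF[4]=3
  step 7: row=3, L[3]='b', prepend. Next row=LF[3]=1
Reversed output: beetle$

Answer: beetle$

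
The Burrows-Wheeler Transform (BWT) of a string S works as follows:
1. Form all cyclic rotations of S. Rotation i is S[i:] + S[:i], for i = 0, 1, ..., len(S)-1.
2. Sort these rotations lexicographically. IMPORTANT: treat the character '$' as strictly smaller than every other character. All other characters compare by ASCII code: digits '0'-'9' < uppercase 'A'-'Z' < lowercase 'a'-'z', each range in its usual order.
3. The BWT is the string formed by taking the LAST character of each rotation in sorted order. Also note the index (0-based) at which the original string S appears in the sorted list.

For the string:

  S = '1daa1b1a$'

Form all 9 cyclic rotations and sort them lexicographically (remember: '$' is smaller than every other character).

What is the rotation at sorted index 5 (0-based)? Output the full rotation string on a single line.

All 9 rotations (rotation i = S[i:]+S[:i]):
  rot[0] = 1daa1b1a$
  rot[1] = daa1b1a$1
  rot[2] = aa1b1a$1d
  rot[3] = a1b1a$1da
  rot[4] = 1b1a$1daa
  rot[5] = b1a$1daa1
  rot[6] = 1a$1daa1b
  rot[7] = a$1daa1b1
  rot[8] = $1daa1b1a
Sorted (with $ < everything):
  sorted[0] = $1daa1b1a
  sorted[1] = 1a$1daa1b
  sorted[2] = 1b1a$1daa
  sorted[3] = 1daa1b1a$
  sorted[4] = a$1daa1b1
  sorted[5] = a1b1a$1da
  sorted[6] = aa1b1a$1d
  sorted[7] = b1a$1daa1
  sorted[8] = daa1b1a$1
sorted[5] = a1b1a$1da

Answer: a1b1a$1da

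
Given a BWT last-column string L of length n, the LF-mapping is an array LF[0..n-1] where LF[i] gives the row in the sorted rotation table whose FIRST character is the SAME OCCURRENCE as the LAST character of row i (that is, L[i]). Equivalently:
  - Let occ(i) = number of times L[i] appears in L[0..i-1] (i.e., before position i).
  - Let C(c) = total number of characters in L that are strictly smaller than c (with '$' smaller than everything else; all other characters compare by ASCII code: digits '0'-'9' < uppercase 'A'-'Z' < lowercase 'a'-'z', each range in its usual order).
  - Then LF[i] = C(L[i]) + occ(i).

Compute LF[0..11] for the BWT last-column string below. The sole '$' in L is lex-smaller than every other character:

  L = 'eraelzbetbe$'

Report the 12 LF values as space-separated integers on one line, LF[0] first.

Answer: 4 9 1 5 8 11 2 6 10 3 7 0

Derivation:
Char counts: '$':1, 'a':1, 'b':2, 'e':4, 'l':1, 'r':1, 't':1, 'z':1
C (first-col start): C('$')=0, C('a')=1, C('b')=2, C('e')=4, C('l')=8, C('r')=9, C('t')=10, C('z')=11
L[0]='e': occ=0, LF[0]=C('e')+0=4+0=4
L[1]='r': occ=0, LF[1]=C('r')+0=9+0=9
L[2]='a': occ=0, LF[2]=C('a')+0=1+0=1
L[3]='e': occ=1, LF[3]=C('e')+1=4+1=5
L[4]='l': occ=0, LF[4]=C('l')+0=8+0=8
L[5]='z': occ=0, LF[5]=C('z')+0=11+0=11
L[6]='b': occ=0, LF[6]=C('b')+0=2+0=2
L[7]='e': occ=2, LF[7]=C('e')+2=4+2=6
L[8]='t': occ=0, LF[8]=C('t')+0=10+0=10
L[9]='b': occ=1, LF[9]=C('b')+1=2+1=3
L[10]='e': occ=3, LF[10]=C('e')+3=4+3=7
L[11]='$': occ=0, LF[11]=C('$')+0=0+0=0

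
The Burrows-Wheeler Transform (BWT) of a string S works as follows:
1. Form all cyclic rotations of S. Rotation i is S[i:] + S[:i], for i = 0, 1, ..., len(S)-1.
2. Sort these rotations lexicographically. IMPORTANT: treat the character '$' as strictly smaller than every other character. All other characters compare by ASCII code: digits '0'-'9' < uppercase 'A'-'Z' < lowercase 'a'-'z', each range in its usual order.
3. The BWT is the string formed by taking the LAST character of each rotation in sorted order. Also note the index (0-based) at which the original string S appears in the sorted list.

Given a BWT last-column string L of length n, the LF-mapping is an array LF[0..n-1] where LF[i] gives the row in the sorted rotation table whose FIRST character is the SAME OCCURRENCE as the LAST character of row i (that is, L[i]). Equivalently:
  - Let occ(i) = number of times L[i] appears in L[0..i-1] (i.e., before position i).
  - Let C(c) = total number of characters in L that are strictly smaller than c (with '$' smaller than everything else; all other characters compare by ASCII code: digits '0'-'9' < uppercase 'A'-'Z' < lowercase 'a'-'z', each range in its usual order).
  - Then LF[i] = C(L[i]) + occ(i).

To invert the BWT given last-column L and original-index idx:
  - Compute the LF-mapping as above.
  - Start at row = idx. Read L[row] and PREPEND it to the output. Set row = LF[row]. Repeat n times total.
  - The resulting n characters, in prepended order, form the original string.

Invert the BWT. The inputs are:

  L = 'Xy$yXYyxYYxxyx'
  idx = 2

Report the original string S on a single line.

Answer: XYxyYYxyyxxyX$

Derivation:
LF mapping: 1 10 0 11 2 3 12 6 4 5 7 8 13 9
Walk LF starting at row 2, prepending L[row]:
  step 1: row=2, L[2]='$', prepend. Next row=LF[2]=0
  step 2: row=0, L[0]='X', prepend. Next row=LF[0]=1
  step 3: row=1, L[1]='y', prepend. Next row=LF[1]=10
  step 4: row=10, L[10]='x', prepend. Next row=LF[10]=7
  step 5: row=7, L[7]='x', prepend. Next row=LF[7]=6
  step 6: row=6, L[6]='y', prepend. Next row=LF[6]=12
  step 7: row=12, L[12]='y', prepend. Next row=LF[12]=13
  step 8: row=13, L[13]='x', prepend. Next row=LF[13]=9
  step 9: row=9, L[9]='Y', prepend. Next row=LF[9]=5
  step 10: row=5, L[5]='Y', prepend. Next row=LF[5]=3
  step 11: row=3, L[3]='y', prepend. Next row=LF[3]=11
  step 12: row=11, L[11]='x', prepend. Next row=LF[11]=8
  step 13: row=8, L[8]='Y', prepend. Next row=LF[8]=4
  step 14: row=4, L[4]='X', prepend. Next row=LF[4]=2
Reversed output: XYxyYYxyyxxyX$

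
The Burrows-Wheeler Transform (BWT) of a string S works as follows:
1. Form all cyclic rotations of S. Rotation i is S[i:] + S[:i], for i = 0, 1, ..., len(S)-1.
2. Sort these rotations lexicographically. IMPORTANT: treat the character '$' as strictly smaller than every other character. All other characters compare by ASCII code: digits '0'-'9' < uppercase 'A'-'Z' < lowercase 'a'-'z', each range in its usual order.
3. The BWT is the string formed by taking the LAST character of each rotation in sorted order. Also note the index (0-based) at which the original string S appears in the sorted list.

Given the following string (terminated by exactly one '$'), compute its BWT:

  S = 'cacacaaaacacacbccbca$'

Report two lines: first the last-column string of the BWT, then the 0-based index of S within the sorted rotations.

Answer: accaaccaccccbaa$aacab
15

Derivation:
All 21 rotations (rotation i = S[i:]+S[:i]):
  rot[0] = cacacaaaacacacbccbca$
  rot[1] = acacaaaacacacbccbca$c
  rot[2] = cacaaaacacacbccbca$ca
  rot[3] = acaaaacacacbccbca$cac
  rot[4] = caaaacacacbccbca$caca
  rot[5] = aaaacacacbccbca$cacac
  rot[6] = aaacacacbccbca$cacaca
  rot[7] = aacacacbccbca$cacacaa
  rot[8] = acacacbccbca$cacacaaa
  rot[9] = cacacbccbca$cacacaaaa
  rot[10] = acacbccbca$cacacaaaac
  rot[11] = cacbccbca$cacacaaaaca
  rot[12] = acbccbca$cacacaaaacac
  rot[13] = cbccbca$cacacaaaacaca
  rot[14] = bccbca$cacacaaaacacac
  rot[15] = ccbca$cacacaaaacacacb
  rot[16] = cbca$cacacaaaacacacbc
  rot[17] = bca$cacacaaaacacacbcc
  rot[18] = ca$cacacaaaacacacbccb
  rot[19] = a$cacacaaaacacacbccbc
  rot[20] = $cacacaaaacacacbccbca
Sorted (with $ < everything):
  sorted[0] = $cacacaaaacacacbccbca  (last char: 'a')
  sorted[1] = a$cacacaaaacacacbccbc  (last char: 'c')
  sorted[2] = aaaacacacbccbca$cacac  (last char: 'c')
  sorted[3] = aaacacacbccbca$cacaca  (last char: 'a')
  sorted[4] = aacacacbccbca$cacacaa  (last char: 'a')
  sorted[5] = acaaaacacacbccbca$cac  (last char: 'c')
  sorted[6] = acacaaaacacacbccbca$c  (last char: 'c')
  sorted[7] = acacacbccbca$cacacaaa  (last char: 'a')
  sorted[8] = acacbccbca$cacacaaaac  (last char: 'c')
  sorted[9] = acbccbca$cacacaaaacac  (last char: 'c')
  sorted[10] = bca$cacacaaaacacacbcc  (last char: 'c')
  sorted[11] = bccbca$cacacaaaacacac  (last char: 'c')
  sorted[12] = ca$cacacaaaacacacbccb  (last char: 'b')
  sorted[13] = caaaacacacbccbca$caca  (last char: 'a')
  sorted[14] = cacaaaacacacbccbca$ca  (last char: 'a')
  sorted[15] = cacacaaaacacacbccbca$  (last char: '$')
  sorted[16] = cacacbccbca$cacacaaaa  (last char: 'a')
  sorted[17] = cacbccbca$cacacaaaaca  (last char: 'a')
  sorted[18] = cbca$cacacaaaacacacbc  (last char: 'c')
  sorted[19] = cbccbca$cacacaaaacaca  (last char: 'a')
  sorted[20] = ccbca$cacacaaaacacacb  (last char: 'b')
Last column: accaaccaccccbaa$aacab
Original string S is at sorted index 15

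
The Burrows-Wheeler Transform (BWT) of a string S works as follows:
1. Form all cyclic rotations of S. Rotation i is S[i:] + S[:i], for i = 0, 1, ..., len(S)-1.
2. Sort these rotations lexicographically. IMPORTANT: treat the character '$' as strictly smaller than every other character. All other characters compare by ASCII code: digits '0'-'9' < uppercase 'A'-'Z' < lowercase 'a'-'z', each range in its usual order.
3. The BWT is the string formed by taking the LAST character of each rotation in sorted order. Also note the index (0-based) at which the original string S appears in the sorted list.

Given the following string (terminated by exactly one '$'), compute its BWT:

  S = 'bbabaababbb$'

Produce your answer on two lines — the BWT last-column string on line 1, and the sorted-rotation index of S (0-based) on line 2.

All 12 rotations (rotation i = S[i:]+S[:i]):
  rot[0] = bbabaababbb$
  rot[1] = babaababbb$b
  rot[2] = abaababbb$bb
  rot[3] = baababbb$bba
  rot[4] = aababbb$bbab
  rot[5] = ababbb$bbaba
  rot[6] = babbb$bbabaa
  rot[7] = abbb$bbabaab
  rot[8] = bbb$bbabaaba
  rot[9] = bb$bbabaabab
  rot[10] = b$bbabaababb
  rot[11] = $bbabaababbb
Sorted (with $ < everything):
  sorted[0] = $bbabaababbb  (last char: 'b')
  sorted[1] = aababbb$bbab  (last char: 'b')
  sorted[2] = abaababbb$bb  (last char: 'b')
  sorted[3] = ababbb$bbaba  (last char: 'a')
  sorted[4] = abbb$bbabaab  (last char: 'b')
  sorted[5] = b$bbabaababb  (last char: 'b')
  sorted[6] = baababbb$bba  (last char: 'a')
  sorted[7] = babaababbb$b  (last char: 'b')
  sorted[8] = babbb$bbabaa  (last char: 'a')
  sorted[9] = bb$bbabaabab  (last char: 'b')
  sorted[10] = bbabaababbb$  (last char: '$')
  sorted[11] = bbb$bbabaaba  (last char: 'a')
Last column: bbbabbabab$a
Original string S is at sorted index 10

Answer: bbbabbabab$a
10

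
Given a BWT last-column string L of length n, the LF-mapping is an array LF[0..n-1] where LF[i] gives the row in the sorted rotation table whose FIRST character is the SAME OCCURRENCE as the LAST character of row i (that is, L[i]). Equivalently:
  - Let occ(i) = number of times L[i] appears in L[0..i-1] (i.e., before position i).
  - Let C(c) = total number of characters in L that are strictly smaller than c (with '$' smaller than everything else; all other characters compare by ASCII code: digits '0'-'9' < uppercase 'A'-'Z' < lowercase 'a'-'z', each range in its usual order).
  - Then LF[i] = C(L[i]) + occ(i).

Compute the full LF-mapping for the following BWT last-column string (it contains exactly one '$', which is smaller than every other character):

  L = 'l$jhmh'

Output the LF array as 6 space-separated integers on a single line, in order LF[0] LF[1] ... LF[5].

Answer: 4 0 3 1 5 2

Derivation:
Char counts: '$':1, 'h':2, 'j':1, 'l':1, 'm':1
C (first-col start): C('$')=0, C('h')=1, C('j')=3, C('l')=4, C('m')=5
L[0]='l': occ=0, LF[0]=C('l')+0=4+0=4
L[1]='$': occ=0, LF[1]=C('$')+0=0+0=0
L[2]='j': occ=0, LF[2]=C('j')+0=3+0=3
L[3]='h': occ=0, LF[3]=C('h')+0=1+0=1
L[4]='m': occ=0, LF[4]=C('m')+0=5+0=5
L[5]='h': occ=1, LF[5]=C('h')+1=1+1=2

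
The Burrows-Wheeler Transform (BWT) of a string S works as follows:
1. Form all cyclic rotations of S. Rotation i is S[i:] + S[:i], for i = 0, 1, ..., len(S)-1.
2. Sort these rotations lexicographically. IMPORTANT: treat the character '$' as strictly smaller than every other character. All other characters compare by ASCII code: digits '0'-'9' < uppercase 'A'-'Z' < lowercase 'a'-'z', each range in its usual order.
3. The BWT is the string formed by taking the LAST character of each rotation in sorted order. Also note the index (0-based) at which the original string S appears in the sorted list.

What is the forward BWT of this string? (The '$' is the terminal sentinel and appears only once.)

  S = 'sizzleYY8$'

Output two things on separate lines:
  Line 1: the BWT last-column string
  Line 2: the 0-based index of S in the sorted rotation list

All 10 rotations (rotation i = S[i:]+S[:i]):
  rot[0] = sizzleYY8$
  rot[1] = izzleYY8$s
  rot[2] = zzleYY8$si
  rot[3] = zleYY8$siz
  rot[4] = leYY8$sizz
  rot[5] = eYY8$sizzl
  rot[6] = YY8$sizzle
  rot[7] = Y8$sizzleY
  rot[8] = 8$sizzleYY
  rot[9] = $sizzleYY8
Sorted (with $ < everything):
  sorted[0] = $sizzleYY8  (last char: '8')
  sorted[1] = 8$sizzleYY  (last char: 'Y')
  sorted[2] = Y8$sizzleY  (last char: 'Y')
  sorted[3] = YY8$sizzle  (last char: 'e')
  sorted[4] = eYY8$sizzl  (last char: 'l')
  sorted[5] = izzleYY8$s  (last char: 's')
  sorted[6] = leYY8$sizz  (last char: 'z')
  sorted[7] = sizzleYY8$  (last char: '$')
  sorted[8] = zleYY8$siz  (last char: 'z')
  sorted[9] = zzleYY8$si  (last char: 'i')
Last column: 8YYelsz$zi
Original string S is at sorted index 7

Answer: 8YYelsz$zi
7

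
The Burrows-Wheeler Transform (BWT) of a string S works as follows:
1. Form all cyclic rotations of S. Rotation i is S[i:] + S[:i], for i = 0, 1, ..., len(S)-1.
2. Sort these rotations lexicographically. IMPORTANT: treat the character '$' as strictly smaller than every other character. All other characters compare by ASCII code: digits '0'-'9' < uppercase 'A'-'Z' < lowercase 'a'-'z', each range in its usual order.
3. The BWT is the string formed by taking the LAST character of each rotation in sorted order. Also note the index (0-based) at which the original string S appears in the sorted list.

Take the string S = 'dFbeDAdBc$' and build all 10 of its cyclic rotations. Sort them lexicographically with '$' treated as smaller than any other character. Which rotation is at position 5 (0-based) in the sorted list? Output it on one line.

Answer: beDAdBc$dF

Derivation:
All 10 rotations (rotation i = S[i:]+S[:i]):
  rot[0] = dFbeDAdBc$
  rot[1] = FbeDAdBc$d
  rot[2] = beDAdBc$dF
  rot[3] = eDAdBc$dFb
  rot[4] = DAdBc$dFbe
  rot[5] = AdBc$dFbeD
  rot[6] = dBc$dFbeDA
  rot[7] = Bc$dFbeDAd
  rot[8] = c$dFbeDAdB
  rot[9] = $dFbeDAdBc
Sorted (with $ < everything):
  sorted[0] = $dFbeDAdBc
  sorted[1] = AdBc$dFbeD
  sorted[2] = Bc$dFbeDAd
  sorted[3] = DAdBc$dFbe
  sorted[4] = FbeDAdBc$d
  sorted[5] = beDAdBc$dF
  sorted[6] = c$dFbeDAdB
  sorted[7] = dBc$dFbeDA
  sorted[8] = dFbeDAdBc$
  sorted[9] = eDAdBc$dFb
sorted[5] = beDAdBc$dF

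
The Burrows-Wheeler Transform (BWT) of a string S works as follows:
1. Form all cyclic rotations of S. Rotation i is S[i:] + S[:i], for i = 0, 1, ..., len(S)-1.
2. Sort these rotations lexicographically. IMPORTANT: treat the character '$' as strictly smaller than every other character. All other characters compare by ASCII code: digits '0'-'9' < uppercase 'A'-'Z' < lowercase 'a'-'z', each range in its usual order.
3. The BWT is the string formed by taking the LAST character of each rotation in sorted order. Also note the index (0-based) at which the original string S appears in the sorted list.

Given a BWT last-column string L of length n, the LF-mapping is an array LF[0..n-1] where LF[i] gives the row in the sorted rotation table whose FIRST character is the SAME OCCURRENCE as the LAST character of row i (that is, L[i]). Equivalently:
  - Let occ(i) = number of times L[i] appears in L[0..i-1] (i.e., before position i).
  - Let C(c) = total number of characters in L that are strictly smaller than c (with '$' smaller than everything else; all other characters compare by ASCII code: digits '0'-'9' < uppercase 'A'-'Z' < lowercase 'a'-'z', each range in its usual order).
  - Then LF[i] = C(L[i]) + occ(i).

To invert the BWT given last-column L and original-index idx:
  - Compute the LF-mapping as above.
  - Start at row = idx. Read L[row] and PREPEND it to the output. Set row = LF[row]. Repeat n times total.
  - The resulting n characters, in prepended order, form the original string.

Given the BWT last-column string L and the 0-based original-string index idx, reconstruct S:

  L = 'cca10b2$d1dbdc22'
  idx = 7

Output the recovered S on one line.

Answer: a11bc022dcdb2dc$

Derivation:
LF mapping: 10 11 7 2 1 8 4 0 13 3 14 9 15 12 5 6
Walk LF starting at row 7, prepending L[row]:
  step 1: row=7, L[7]='$', prepend. Next row=LF[7]=0
  step 2: row=0, L[0]='c', prepend. Next row=LF[0]=10
  step 3: row=10, L[10]='d', prepend. Next row=LF[10]=14
  step 4: row=14, L[14]='2', prepend. Next row=LF[14]=5
  step 5: row=5, L[5]='b', prepend. Next row=LF[5]=8
  step 6: row=8, L[8]='d', prepend. Next row=LF[8]=13
  step 7: row=13, L[13]='c', prepend. Next row=LF[13]=12
  step 8: row=12, L[12]='d', prepend. Next row=LF[12]=15
  step 9: row=15, L[15]='2', prepend. Next row=LF[15]=6
  step 10: row=6, L[6]='2', prepend. Next row=LF[6]=4
  step 11: row=4, L[4]='0', prepend. Next row=LF[4]=1
  step 12: row=1, L[1]='c', prepend. Next row=LF[1]=11
  step 13: row=11, L[11]='b', prepend. Next row=LF[11]=9
  step 14: row=9, L[9]='1', prepend. Next row=LF[9]=3
  step 15: row=3, L[3]='1', prepend. Next row=LF[3]=2
  step 16: row=2, L[2]='a', prepend. Next row=LF[2]=7
Reversed output: a11bc022dcdb2dc$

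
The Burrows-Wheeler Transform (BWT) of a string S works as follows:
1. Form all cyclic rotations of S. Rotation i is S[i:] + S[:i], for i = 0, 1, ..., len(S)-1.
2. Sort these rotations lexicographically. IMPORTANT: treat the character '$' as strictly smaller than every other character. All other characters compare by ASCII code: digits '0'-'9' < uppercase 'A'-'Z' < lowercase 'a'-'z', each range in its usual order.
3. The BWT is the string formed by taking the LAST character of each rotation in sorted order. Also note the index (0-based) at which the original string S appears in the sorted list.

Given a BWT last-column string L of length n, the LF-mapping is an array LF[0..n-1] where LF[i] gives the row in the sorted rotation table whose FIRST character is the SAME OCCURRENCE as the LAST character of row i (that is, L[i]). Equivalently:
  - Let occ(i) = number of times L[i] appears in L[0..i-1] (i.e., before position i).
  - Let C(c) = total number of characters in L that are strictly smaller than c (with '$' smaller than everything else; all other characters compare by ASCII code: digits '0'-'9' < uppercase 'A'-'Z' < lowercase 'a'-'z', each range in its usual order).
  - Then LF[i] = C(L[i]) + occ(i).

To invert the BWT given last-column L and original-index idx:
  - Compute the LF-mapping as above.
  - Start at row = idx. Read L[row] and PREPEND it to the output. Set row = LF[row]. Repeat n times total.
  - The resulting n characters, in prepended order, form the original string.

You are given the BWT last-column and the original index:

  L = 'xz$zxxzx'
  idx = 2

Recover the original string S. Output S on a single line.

LF mapping: 1 5 0 6 2 3 7 4
Walk LF starting at row 2, prepending L[row]:
  step 1: row=2, L[2]='$', prepend. Next row=LF[2]=0
  step 2: row=0, L[0]='x', prepend. Next row=LF[0]=1
  step 3: row=1, L[1]='z', prepend. Next row=LF[1]=5
  step 4: row=5, L[5]='x', prepend. Next row=LF[5]=3
  step 5: row=3, L[3]='z', prepend. Next row=LF[3]=6
  step 6: row=6, L[6]='z', prepend. Next row=LF[6]=7
  step 7: row=7, L[7]='x', prepend. Next row=LF[7]=4
  step 8: row=4, L[4]='x', prepend. Next row=LF[4]=2
Reversed output: xxzzxzx$

Answer: xxzzxzx$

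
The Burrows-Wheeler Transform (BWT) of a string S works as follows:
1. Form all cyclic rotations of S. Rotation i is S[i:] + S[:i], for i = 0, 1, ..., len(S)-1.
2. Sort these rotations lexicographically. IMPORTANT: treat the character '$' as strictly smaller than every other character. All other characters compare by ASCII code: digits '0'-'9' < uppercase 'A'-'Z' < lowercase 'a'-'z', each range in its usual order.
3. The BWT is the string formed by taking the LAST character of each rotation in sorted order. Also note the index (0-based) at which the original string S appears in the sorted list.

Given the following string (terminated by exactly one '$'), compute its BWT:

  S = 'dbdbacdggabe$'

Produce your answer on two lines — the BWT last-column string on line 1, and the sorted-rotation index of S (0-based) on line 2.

Answer: egbddaab$cbgd
8

Derivation:
All 13 rotations (rotation i = S[i:]+S[:i]):
  rot[0] = dbdbacdggabe$
  rot[1] = bdbacdggabe$d
  rot[2] = dbacdggabe$db
  rot[3] = bacdggabe$dbd
  rot[4] = acdggabe$dbdb
  rot[5] = cdggabe$dbdba
  rot[6] = dggabe$dbdbac
  rot[7] = ggabe$dbdbacd
  rot[8] = gabe$dbdbacdg
  rot[9] = abe$dbdbacdgg
  rot[10] = be$dbdbacdgga
  rot[11] = e$dbdbacdggab
  rot[12] = $dbdbacdggabe
Sorted (with $ < everything):
  sorted[0] = $dbdbacdggabe  (last char: 'e')
  sorted[1] = abe$dbdbacdgg  (last char: 'g')
  sorted[2] = acdggabe$dbdb  (last char: 'b')
  sorted[3] = bacdggabe$dbd  (last char: 'd')
  sorted[4] = bdbacdggabe$d  (last char: 'd')
  sorted[5] = be$dbdbacdgga  (last char: 'a')
  sorted[6] = cdggabe$dbdba  (last char: 'a')
  sorted[7] = dbacdggabe$db  (last char: 'b')
  sorted[8] = dbdbacdggabe$  (last char: '$')
  sorted[9] = dggabe$dbdbac  (last char: 'c')
  sorted[10] = e$dbdbacdggab  (last char: 'b')
  sorted[11] = gabe$dbdbacdg  (last char: 'g')
  sorted[12] = ggabe$dbdbacd  (last char: 'd')
Last column: egbddaab$cbgd
Original string S is at sorted index 8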